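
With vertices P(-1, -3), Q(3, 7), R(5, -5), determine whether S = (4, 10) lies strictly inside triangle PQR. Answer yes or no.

Barycentric coordinates of S: (-9/34, 22/17, -1/34).
The three coordinates are negative, positive, negative; a point is interior exactly when all three are positive.

no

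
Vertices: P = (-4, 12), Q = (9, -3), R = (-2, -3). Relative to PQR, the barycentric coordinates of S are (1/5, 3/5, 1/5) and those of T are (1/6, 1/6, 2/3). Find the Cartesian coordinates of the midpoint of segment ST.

(37/20, -1/4)

Barycentric coordinates of the midpoint are the average: (11/60, 23/60, 13/30).
Converting: (11/60)·P + (23/60)·Q + (13/30)·R = (37/20, -1/4).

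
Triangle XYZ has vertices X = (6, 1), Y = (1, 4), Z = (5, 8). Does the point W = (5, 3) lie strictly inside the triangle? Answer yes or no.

yes

Barycentric coordinates of W: (5/8, 5/32, 7/32).
The three coordinates are positive, positive, positive; a point is interior exactly when all three are positive.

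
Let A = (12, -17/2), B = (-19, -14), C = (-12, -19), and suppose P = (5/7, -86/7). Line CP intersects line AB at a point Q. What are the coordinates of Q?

Barycentric coordinates of P with respect to ABC: (4/7, 1/7, 2/7).
On side AB the C-coordinate is zero; dropping P's C-weight 2/7 and renormalizing the remaining 4/7 : 1/7 gives weights 4/5, 1/5 on A, B.
Q = (4/5)·(12, -17/2) + (1/5)·(-19, -14) = (29/5, -48/5).

(29/5, -48/5)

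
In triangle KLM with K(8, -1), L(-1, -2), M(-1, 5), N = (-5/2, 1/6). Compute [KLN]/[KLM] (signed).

1/3

[KLM] = ½·(8·(-2−5) + (-1)·(5−(-1)) + (-1)·(-1−(-2))) = ½·(-56 − 6 − 1) = -63/2.
[KLN] = ½·(8·(-2−(1/6)) + (-1)·(1/6−(-1)) + (-5/2)·(-1−(-2))) = ½·(-52/3 − 7/6 − 5/2) = -21/2, so the ratio is (-21/2)/(-63/2) = 1/3.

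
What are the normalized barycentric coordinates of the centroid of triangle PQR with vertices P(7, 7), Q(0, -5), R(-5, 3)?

(1/3, 1/3, 1/3)

The centroid is the average of the vertices, so each weight is 1/3.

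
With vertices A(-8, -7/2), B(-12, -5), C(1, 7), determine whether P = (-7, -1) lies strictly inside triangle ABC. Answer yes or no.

yes

Barycentric coordinates of P: (16/57, 8/19, 17/57).
The three coordinates are positive, positive, positive; a point is interior exactly when all three are positive.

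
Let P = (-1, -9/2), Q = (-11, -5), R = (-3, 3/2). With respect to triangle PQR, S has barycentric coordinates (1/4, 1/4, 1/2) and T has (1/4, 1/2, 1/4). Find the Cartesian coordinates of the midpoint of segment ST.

(-11/2, -39/16)

Barycentric coordinates of the midpoint are the average: (1/4, 3/8, 3/8).
Converting: (1/4)·P + (3/8)·Q + (3/8)·R = (-11/2, -39/16).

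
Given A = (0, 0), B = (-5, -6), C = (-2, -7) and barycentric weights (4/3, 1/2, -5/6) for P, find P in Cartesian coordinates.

(-5/6, 17/6)

P = (4/3)·A + (1/2)·B + (-5/6)·C.
x-coordinate: (4/3)·0 + (1/2)·(-5) + (-5/6)·(-2) = -5/6.
y-coordinate: (4/3)·0 + (1/2)·(-6) + (-5/6)·(-7) = 17/6.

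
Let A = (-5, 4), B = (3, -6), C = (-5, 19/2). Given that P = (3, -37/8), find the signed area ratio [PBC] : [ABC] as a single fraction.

-1/4

[ABC] = ½·((-5)·(-6−(19/2)) + 3·(19/2−4) + (-5)·(4−(-6))) = ½·(155/2 + 33/2 − 50) = 22.
[PBC] = ½·(3·(-6−(19/2)) + 3·(19/2−(-37/8)) + (-5)·(-37/8−(-6))) = ½·(-93/2 + 339/8 − 55/8) = -11/2, so the ratio is (-11/2)/22 = -1/4.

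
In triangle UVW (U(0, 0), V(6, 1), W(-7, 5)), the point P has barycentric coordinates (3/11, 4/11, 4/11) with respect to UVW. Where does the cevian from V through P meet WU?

(-4, 20/7)

Line VP meets WU where the V-coordinate vanishes; zeroing P's V-weight and renormalizing leaves W, U-weights 4/11 : 3/11 → (4/7, 3/7).
So Q = (4/7)·W + (3/7)·U = (-4, 20/7).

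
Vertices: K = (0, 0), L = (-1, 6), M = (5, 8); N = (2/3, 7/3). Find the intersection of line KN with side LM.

(2, 7)

Barycentric coordinates of N with respect to KLM: (2/3, 1/6, 1/6).
On side LM the K-coordinate is zero; dropping N's K-weight 2/3 and renormalizing the remaining 1/6 : 1/6 gives weights 1/2, 1/2 on L, M.
J = (1/2)·(-1, 6) + (1/2)·(5, 8) = (2, 7).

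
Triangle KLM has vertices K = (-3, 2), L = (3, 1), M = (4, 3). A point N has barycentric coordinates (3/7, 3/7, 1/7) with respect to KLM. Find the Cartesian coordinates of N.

(4/7, 12/7)

N = (3/7)·K + (3/7)·L + (1/7)·M.
x-coordinate: (3/7)·(-3) + (3/7)·3 + (1/7)·4 = 4/7.
y-coordinate: (3/7)·2 + (3/7)·1 + (1/7)·3 = 12/7.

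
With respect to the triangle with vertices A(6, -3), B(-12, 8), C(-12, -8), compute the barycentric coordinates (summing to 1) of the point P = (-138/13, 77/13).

(1/13, 11/13, 1/13)

Signed area of the reference triangle: [ABC] = ½·(6·(8−(-8)) + (-12)·(-8−(-3)) + (-12)·(-3−8)) = ½·(96 + 60 + 132) = 144.
[PBC] = ½·((-138/13)·(8−(-8)) + (-12)·(-8−(77/13)) + (-12)·(77/13−8)) = ½·(-2208/13 + 2172/13 + 324/13) = 144/13, so the A-coordinate is (144/13)/144 = 1/13.
[APC] = ½·(6·(77/13−(-8)) + (-138/13)·(-8−(-3)) + (-12)·(-3−(77/13))) = ½·(1086/13 + 690/13 + 1392/13) = 1584/13, so the B-coordinate is 11/13.
[ABP] = ½·(6·(8−(77/13)) + (-12)·(77/13−(-3)) + (-138/13)·(-3−8)) = ½·(162/13 − 1392/13 + 1518/13) = 144/13, so the C-coordinate is 1/13.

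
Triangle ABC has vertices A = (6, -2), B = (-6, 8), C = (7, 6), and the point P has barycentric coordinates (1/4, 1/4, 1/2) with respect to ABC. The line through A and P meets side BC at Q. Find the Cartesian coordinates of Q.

Line AP meets BC where the A-coordinate vanishes; zeroing P's A-weight and renormalizing leaves B, C-weights 1/4 : 1/2 → (1/3, 2/3).
So Q = (1/3)·B + (2/3)·C = (8/3, 20/3).

(8/3, 20/3)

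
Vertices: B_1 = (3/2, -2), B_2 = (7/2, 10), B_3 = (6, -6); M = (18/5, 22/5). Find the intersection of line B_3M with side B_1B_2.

Barycentric coordinates of M with respect to B_1B_2B_3: (1/5, 3/5, 1/5).
On side B_1B_2 the B_3-coordinate is zero; dropping M's B_3-weight 1/5 and renormalizing the remaining 1/5 : 3/5 gives weights 1/4, 3/4 on B_1, B_2.
N = (1/4)·(3/2, -2) + (3/4)·(7/2, 10) = (3, 7).

(3, 7)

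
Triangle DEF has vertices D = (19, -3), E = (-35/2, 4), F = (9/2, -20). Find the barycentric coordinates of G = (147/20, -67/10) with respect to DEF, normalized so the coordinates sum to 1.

Signed area of the reference triangle: [DEF] = ½·(19·(4−(-20)) + (-35/2)·(-20−(-3)) + (9/2)·(-3−4)) = ½·(456 + 595/2 − 63/2) = 361.
[GEF] = ½·((147/20)·(4−(-20)) + (-35/2)·(-20−(-67/10)) + (9/2)·(-67/10−4)) = ½·(882/5 + 931/4 − 963/20) = 361/2, so the D-coordinate is (361/2)/361 = 1/2.
[DGF] = ½·(19·(-67/10−(-20)) + (147/20)·(-20−(-3)) + (9/2)·(-3−(-67/10))) = ½·(2527/10 − 2499/20 + 333/20) = 361/5, so the E-coordinate is 1/5.
[DEG] = ½·(19·(4−(-67/10)) + (-35/2)·(-67/10−(-3)) + (147/20)·(-3−4)) = ½·(2033/10 + 259/4 − 1029/20) = 1083/10, so the F-coordinate is 3/10.

(1/2, 1/5, 3/10)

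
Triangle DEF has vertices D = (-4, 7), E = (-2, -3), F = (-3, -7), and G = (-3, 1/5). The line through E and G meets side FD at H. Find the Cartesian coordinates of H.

(-11/3, 7/3)

Barycentric coordinates of G with respect to DEF: (2/5, 2/5, 1/5).
On side FD the E-coordinate is zero; dropping G's E-weight 2/5 and renormalizing the remaining 1/5 : 2/5 gives weights 1/3, 2/3 on F, D.
H = (1/3)·(-3, -7) + (2/3)·(-4, 7) = (-11/3, 7/3).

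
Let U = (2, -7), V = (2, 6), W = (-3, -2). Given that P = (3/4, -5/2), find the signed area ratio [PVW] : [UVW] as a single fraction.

[UVW] = ½·(2·(6−(-2)) + 2·(-2−(-7)) + (-3)·(-7−6)) = ½·(16 + 10 + 39) = 65/2.
[PVW] = ½·((3/4)·(6−(-2)) + 2·(-2−(-5/2)) + (-3)·(-5/2−6)) = ½·(6 + 1 + 51/2) = 65/4, so the ratio is (65/4)/(65/2) = 1/2.

1/2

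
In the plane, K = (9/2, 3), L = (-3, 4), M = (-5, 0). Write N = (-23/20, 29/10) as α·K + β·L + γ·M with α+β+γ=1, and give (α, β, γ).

Signed area of the reference triangle: [KLM] = ½·((9/2)·(4−0) + (-3)·(0−3) + (-5)·(3−4)) = ½·(18 + 9 + 5) = 16.
[NLM] = ½·((-23/20)·(4−0) + (-3)·(0−(29/10)) + (-5)·(29/10−4)) = ½·(-23/5 + 87/10 + 11/2) = 24/5, so the K-coordinate is (24/5)/16 = 3/10.
[KNM] = ½·((9/2)·(29/10−0) + (-23/20)·(0−3) + (-5)·(3−(29/10))) = ½·(261/20 + 69/20 − 1/2) = 8, so the L-coordinate is 1/2.
[KLN] = ½·((9/2)·(4−(29/10)) + (-3)·(29/10−3) + (-23/20)·(3−4)) = ½·(99/20 + 3/10 + 23/20) = 16/5, so the M-coordinate is 1/5.

(3/10, 1/2, 1/5)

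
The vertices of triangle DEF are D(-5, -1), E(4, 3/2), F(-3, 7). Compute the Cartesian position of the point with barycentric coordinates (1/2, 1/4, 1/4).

(-9/4, 13/8)

G = (1/2)·D + (1/4)·E + (1/4)·F.
x-coordinate: (1/2)·(-5) + (1/4)·4 + (1/4)·(-3) = -9/4.
y-coordinate: (1/2)·(-1) + (1/4)·(3/2) + (1/4)·7 = 13/8.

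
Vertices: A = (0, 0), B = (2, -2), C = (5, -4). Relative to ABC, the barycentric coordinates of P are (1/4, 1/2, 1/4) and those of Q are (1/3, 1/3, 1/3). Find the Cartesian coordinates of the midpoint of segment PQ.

(55/24, -2)

Barycentric coordinates of the midpoint are the average: (7/24, 5/12, 7/24).
Converting: (7/24)·A + (5/12)·B + (7/24)·C = (55/24, -2).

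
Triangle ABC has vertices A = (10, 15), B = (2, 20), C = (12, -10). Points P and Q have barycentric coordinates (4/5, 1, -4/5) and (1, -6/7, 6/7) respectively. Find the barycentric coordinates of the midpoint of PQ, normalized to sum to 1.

Since both coordinate triples sum to 1, the midpoint's barycentrics are the componentwise average.
(4/5+1)/2 = 9/10; similarly 1/14 and 1/35.

(9/10, 1/14, 1/35)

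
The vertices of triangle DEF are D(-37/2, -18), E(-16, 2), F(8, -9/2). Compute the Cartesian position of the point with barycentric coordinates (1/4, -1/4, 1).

G = (1/4)·D + (-1/4)·E + 1·F.
x-coordinate: (1/4)·(-37/2) + (-1/4)·(-16) + 1·8 = 59/8.
y-coordinate: (1/4)·(-18) + (-1/4)·2 + 1·(-9/2) = -19/2.

(59/8, -19/2)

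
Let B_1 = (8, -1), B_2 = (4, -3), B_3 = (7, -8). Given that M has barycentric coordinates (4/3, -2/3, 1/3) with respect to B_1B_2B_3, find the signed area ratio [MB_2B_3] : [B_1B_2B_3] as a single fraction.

The signed ratio [MB_2B_3]/[B_1B_2B_3] equals the barycentric coordinate of M at vertex B_1, which is 4/3.

4/3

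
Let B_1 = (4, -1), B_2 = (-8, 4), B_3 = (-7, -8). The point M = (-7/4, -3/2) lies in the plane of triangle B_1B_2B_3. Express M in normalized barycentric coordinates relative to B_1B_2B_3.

(1/2, 1/4, 1/4)

Signed area of the reference triangle: [B_1B_2B_3] = ½·(4·(4−(-8)) + (-8)·(-8−(-1)) + (-7)·(-1−4)) = ½·(48 + 56 + 35) = 139/2.
[MB_2B_3] = ½·((-7/4)·(4−(-8)) + (-8)·(-8−(-3/2)) + (-7)·(-3/2−4)) = ½·(-21 + 52 + 77/2) = 139/4, so the B_1-coordinate is (139/4)/(139/2) = 1/2.
[B_1MB_3] = ½·(4·(-3/2−(-8)) + (-7/4)·(-8−(-1)) + (-7)·(-1−(-3/2))) = ½·(26 + 49/4 − 7/2) = 139/8, so the B_2-coordinate is 1/4.
[B_1B_2M] = ½·(4·(4−(-3/2)) + (-8)·(-3/2−(-1)) + (-7/4)·(-1−4)) = ½·(22 + 4 + 35/4) = 139/8, so the B_3-coordinate is 1/4.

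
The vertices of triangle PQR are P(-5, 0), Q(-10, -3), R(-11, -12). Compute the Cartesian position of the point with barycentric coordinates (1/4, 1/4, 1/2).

S = (1/4)·P + (1/4)·Q + (1/2)·R.
x-coordinate: (1/4)·(-5) + (1/4)·(-10) + (1/2)·(-11) = -37/4.
y-coordinate: (1/4)·0 + (1/4)·(-3) + (1/2)·(-12) = -27/4.

(-37/4, -27/4)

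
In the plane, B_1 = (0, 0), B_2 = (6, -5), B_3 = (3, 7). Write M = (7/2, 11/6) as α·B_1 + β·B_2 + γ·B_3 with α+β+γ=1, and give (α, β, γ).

(1/6, 1/3, 1/2)

Signed area of the reference triangle: [B_1B_2B_3] = ½·(0·(-5−7) + 6·(7−0) + 3·(0−(-5))) = ½·(0 + 42 + 15) = 57/2.
[MB_2B_3] = ½·((7/2)·(-5−7) + 6·(7−(11/6)) + 3·(11/6−(-5))) = ½·(-42 + 31 + 41/2) = 19/4, so the B_1-coordinate is (19/4)/(57/2) = 1/6.
[B_1MB_3] = ½·(0·(11/6−7) + (7/2)·(7−0) + 3·(0−(11/6))) = ½·(0 + 49/2 − 11/2) = 19/2, so the B_2-coordinate is 1/3.
[B_1B_2M] = ½·(0·(-5−(11/6)) + 6·(11/6−0) + (7/2)·(0−(-5))) = ½·(0 + 11 + 35/2) = 57/4, so the B_3-coordinate is 1/2.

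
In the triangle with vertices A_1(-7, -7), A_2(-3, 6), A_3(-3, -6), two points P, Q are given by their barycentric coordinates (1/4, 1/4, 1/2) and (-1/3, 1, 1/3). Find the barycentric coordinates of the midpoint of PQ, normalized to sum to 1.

Since both coordinate triples sum to 1, the midpoint's barycentrics are the componentwise average.
(1/4+-1/3)/2 = -1/24; similarly 5/8 and 5/12.

(-1/24, 5/8, 5/12)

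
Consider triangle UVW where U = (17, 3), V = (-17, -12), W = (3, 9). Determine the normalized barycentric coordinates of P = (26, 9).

Signed area of the reference triangle: [UVW] = ½·(17·(-12−9) + (-17)·(9−3) + 3·(3−(-12))) = ½·(-357 − 102 + 45) = -207.
[PVW] = ½·(26·(-12−9) + (-17)·(9−9) + 3·(9−(-12))) = ½·(-546 + 0 + 63) = -483/2, so the U-coordinate is (-483/2)/(-207) = 7/6.
[UPW] = ½·(17·(9−9) + 26·(9−3) + 3·(3−9)) = ½·(0 + 156 − 18) = 69, so the V-coordinate is -1/3.
[UVP] = ½·(17·(-12−9) + (-17)·(9−3) + 26·(3−(-12))) = ½·(-357 − 102 + 390) = -69/2, so the W-coordinate is 1/6.
Check: 7/6 − 1/3 + 1/6 = 1.

(7/6, -1/3, 1/6)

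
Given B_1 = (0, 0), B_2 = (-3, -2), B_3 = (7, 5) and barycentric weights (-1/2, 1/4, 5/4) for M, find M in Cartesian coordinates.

M = (-1/2)·B_1 + (1/4)·B_2 + (5/4)·B_3.
x-coordinate: (-1/2)·0 + (1/4)·(-3) + (5/4)·7 = 8.
y-coordinate: (-1/2)·0 + (1/4)·(-2) + (5/4)·5 = 23/4.

(8, 23/4)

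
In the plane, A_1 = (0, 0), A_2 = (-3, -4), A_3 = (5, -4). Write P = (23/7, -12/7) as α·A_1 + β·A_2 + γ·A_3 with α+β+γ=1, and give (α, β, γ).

Signed area of the reference triangle: [A_1A_2A_3] = ½·(0·(-4−(-4)) + (-3)·(-4−0) + 5·(0−(-4))) = ½·(0 + 12 + 20) = 16.
[PA_2A_3] = ½·((23/7)·(-4−(-4)) + (-3)·(-4−(-12/7)) + 5·(-12/7−(-4))) = ½·(0 + 48/7 + 80/7) = 64/7, so the A_1-coordinate is (64/7)/16 = 4/7.
[A_1PA_3] = ½·(0·(-12/7−(-4)) + (23/7)·(-4−0) + 5·(0−(-12/7))) = ½·(0 − 92/7 + 60/7) = -16/7, so the A_2-coordinate is -1/7.
[A_1A_2P] = ½·(0·(-4−(-12/7)) + (-3)·(-12/7−0) + (23/7)·(0−(-4))) = ½·(0 + 36/7 + 92/7) = 64/7, so the A_3-coordinate is 4/7.
Check: 4/7 − 1/7 + 4/7 = 1.

(4/7, -1/7, 4/7)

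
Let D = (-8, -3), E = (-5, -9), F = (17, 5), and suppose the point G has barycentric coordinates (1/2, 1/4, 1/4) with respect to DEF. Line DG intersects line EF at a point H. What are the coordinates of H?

(6, -2)

Line DG meets EF where the D-coordinate vanishes; zeroing G's D-weight and renormalizing leaves E, F-weights 1/4 : 1/4 → (1/2, 1/2).
So H = (1/2)·E + (1/2)·F = (6, -2).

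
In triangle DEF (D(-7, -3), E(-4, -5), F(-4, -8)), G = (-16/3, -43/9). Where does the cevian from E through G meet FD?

Barycentric coordinates of G with respect to DEF: (4/9, 1/3, 2/9).
On side FD the E-coordinate is zero; dropping G's E-weight 1/3 and renormalizing the remaining 2/9 : 4/9 gives weights 1/3, 2/3 on F, D.
H = (1/3)·(-4, -8) + (2/3)·(-7, -3) = (-6, -14/3).

(-6, -14/3)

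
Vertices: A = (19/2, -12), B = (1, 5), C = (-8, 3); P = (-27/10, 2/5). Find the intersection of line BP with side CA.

(-29/8, -3/4)

Barycentric coordinates of P with respect to ABC: (1/5, 1/5, 3/5).
On side CA the B-coordinate is zero; dropping P's B-weight 1/5 and renormalizing the remaining 3/5 : 1/5 gives weights 3/4, 1/4 on C, A.
Q = (3/4)·(-8, 3) + (1/4)·(19/2, -12) = (-29/8, -3/4).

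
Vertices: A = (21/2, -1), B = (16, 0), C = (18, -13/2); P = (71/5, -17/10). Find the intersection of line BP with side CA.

(13, -17/6)

Barycentric coordinates of P with respect to ABC: (2/5, 2/5, 1/5).
On side CA the B-coordinate is zero; dropping P's B-weight 2/5 and renormalizing the remaining 1/5 : 2/5 gives weights 1/3, 2/3 on C, A.
Q = (1/3)·(18, -13/2) + (2/3)·(21/2, -1) = (13, -17/6).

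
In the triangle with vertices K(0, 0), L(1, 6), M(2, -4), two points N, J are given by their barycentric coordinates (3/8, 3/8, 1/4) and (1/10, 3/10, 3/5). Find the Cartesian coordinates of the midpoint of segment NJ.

Barycentric coordinates of the midpoint are the average: (19/80, 27/80, 17/40).
Converting: (19/80)·K + (27/80)·L + (17/40)·M = (19/16, 13/40).

(19/16, 13/40)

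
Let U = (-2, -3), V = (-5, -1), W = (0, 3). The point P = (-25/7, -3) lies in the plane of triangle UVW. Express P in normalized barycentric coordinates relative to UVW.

Signed area of the reference triangle: [UVW] = ½·((-2)·(-1−3) + (-5)·(3−(-3)) + 0·(-3−(-1))) = ½·(8 − 30 + 0) = -11.
[PVW] = ½·((-25/7)·(-1−3) + (-5)·(3−(-3)) + 0·(-3−(-1))) = ½·(100/7 − 30 + 0) = -55/7, so the U-coordinate is (-55/7)/(-11) = 5/7.
[UPW] = ½·((-2)·(-3−3) + (-25/7)·(3−(-3)) + 0·(-3−(-3))) = ½·(12 − 150/7 + 0) = -33/7, so the V-coordinate is 3/7.
[UVP] = ½·((-2)·(-1−(-3)) + (-5)·(-3−(-3)) + (-25/7)·(-3−(-1))) = ½·(-4 + 0 + 50/7) = 11/7, so the W-coordinate is -1/7.
Check: 5/7 + 3/7 − 1/7 = 1.

(5/7, 3/7, -1/7)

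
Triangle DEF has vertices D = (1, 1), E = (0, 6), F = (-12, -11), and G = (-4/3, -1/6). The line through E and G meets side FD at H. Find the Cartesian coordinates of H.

(-8/5, -7/5)

Barycentric coordinates of G with respect to DEF: (2/3, 1/6, 1/6).
On side FD the E-coordinate is zero; dropping G's E-weight 1/6 and renormalizing the remaining 1/6 : 2/3 gives weights 1/5, 4/5 on F, D.
H = (1/5)·(-12, -11) + (4/5)·(1, 1) = (-8/5, -7/5).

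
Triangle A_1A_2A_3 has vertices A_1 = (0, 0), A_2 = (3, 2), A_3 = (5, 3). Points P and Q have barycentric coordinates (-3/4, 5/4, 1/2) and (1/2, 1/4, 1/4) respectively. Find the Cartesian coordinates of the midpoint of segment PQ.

Barycentric coordinates of the midpoint are the average: (-1/8, 3/4, 3/8).
Converting: (-1/8)·A_1 + (3/4)·A_2 + (3/8)·A_3 = (33/8, 21/8).

(33/8, 21/8)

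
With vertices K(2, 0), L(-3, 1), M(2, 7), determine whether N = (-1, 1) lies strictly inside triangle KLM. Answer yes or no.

yes

Barycentric coordinates of N: (12/35, 3/5, 2/35).
The three coordinates are positive, positive, positive; a point is interior exactly when all three are positive.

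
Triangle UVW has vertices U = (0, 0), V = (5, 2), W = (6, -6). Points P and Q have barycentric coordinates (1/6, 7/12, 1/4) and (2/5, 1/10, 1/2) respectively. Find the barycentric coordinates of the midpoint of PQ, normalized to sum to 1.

Since both coordinate triples sum to 1, the midpoint's barycentrics are the componentwise average.
(1/6+2/5)/2 = 17/60; similarly 41/120 and 3/8.

(17/60, 41/120, 3/8)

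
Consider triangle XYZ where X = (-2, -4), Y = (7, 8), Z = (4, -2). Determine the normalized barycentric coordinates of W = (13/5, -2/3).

(1/3, 1/5, 7/15)

Signed area of the reference triangle: [XYZ] = ½·((-2)·(8−(-2)) + 7·(-2−(-4)) + 4·(-4−8)) = ½·(-20 + 14 − 48) = -27.
[WYZ] = ½·((13/5)·(8−(-2)) + 7·(-2−(-2/3)) + 4·(-2/3−8)) = ½·(26 − 28/3 − 104/3) = -9, so the X-coordinate is (-9)/(-27) = 1/3.
[XWZ] = ½·((-2)·(-2/3−(-2)) + (13/5)·(-2−(-4)) + 4·(-4−(-2/3))) = ½·(-8/3 + 26/5 − 40/3) = -27/5, so the Y-coordinate is 1/5.
[XYW] = ½·((-2)·(8−(-2/3)) + 7·(-2/3−(-4)) + (13/5)·(-4−8)) = ½·(-52/3 + 70/3 − 156/5) = -63/5, so the Z-coordinate is 7/15.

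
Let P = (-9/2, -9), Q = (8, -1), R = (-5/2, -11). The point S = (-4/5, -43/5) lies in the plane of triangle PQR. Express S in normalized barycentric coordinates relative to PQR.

(1/5, 1/5, 3/5)

Signed area of the reference triangle: [PQR] = ½·((-9/2)·(-1−(-11)) + 8·(-11−(-9)) + (-5/2)·(-9−(-1))) = ½·(-45 − 16 + 20) = -41/2.
[SQR] = ½·((-4/5)·(-1−(-11)) + 8·(-11−(-43/5)) + (-5/2)·(-43/5−(-1))) = ½·(-8 − 96/5 + 19) = -41/10, so the P-coordinate is (-41/10)/(-41/2) = 1/5.
[PSR] = ½·((-9/2)·(-43/5−(-11)) + (-4/5)·(-11−(-9)) + (-5/2)·(-9−(-43/5))) = ½·(-54/5 + 8/5 + 1) = -41/10, so the Q-coordinate is 1/5.
[PQS] = ½·((-9/2)·(-1−(-43/5)) + 8·(-43/5−(-9)) + (-4/5)·(-9−(-1))) = ½·(-171/5 + 16/5 + 32/5) = -123/10, so the R-coordinate is 3/5.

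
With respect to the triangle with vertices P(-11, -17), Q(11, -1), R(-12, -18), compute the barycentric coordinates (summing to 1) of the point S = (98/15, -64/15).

(2/15, 4/5, 1/15)

Signed area of the reference triangle: [PQR] = ½·((-11)·(-1−(-18)) + 11·(-18−(-17)) + (-12)·(-17−(-1))) = ½·(-187 − 11 + 192) = -3.
[SQR] = ½·((98/15)·(-1−(-18)) + 11·(-18−(-64/15)) + (-12)·(-64/15−(-1))) = ½·(1666/15 − 2266/15 + 196/5) = -2/5, so the P-coordinate is (-2/5)/(-3) = 2/15.
[PSR] = ½·((-11)·(-64/15−(-18)) + (98/15)·(-18−(-17)) + (-12)·(-17−(-64/15))) = ½·(-2266/15 − 98/15 + 764/5) = -12/5, so the Q-coordinate is 4/5.
[PQS] = ½·((-11)·(-1−(-64/15)) + 11·(-64/15−(-17)) + (98/15)·(-17−(-1))) = ½·(-539/15 + 2101/15 − 1568/15) = -1/5, so the R-coordinate is 1/15.
Check: 2/15 + 4/5 + 1/15 = 1.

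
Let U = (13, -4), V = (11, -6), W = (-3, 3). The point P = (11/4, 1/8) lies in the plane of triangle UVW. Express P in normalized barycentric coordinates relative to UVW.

(1/4, 1/8, 5/8)

Signed area of the reference triangle: [UVW] = ½·(13·(-6−3) + 11·(3−(-4)) + (-3)·(-4−(-6))) = ½·(-117 + 77 − 6) = -23.
[PVW] = ½·((11/4)·(-6−3) + 11·(3−(1/8)) + (-3)·(1/8−(-6))) = ½·(-99/4 + 253/8 − 147/8) = -23/4, so the U-coordinate is (-23/4)/(-23) = 1/4.
[UPW] = ½·(13·(1/8−3) + (11/4)·(3−(-4)) + (-3)·(-4−(1/8))) = ½·(-299/8 + 77/4 + 99/8) = -23/8, so the V-coordinate is 1/8.
[UVP] = ½·(13·(-6−(1/8)) + 11·(1/8−(-4)) + (11/4)·(-4−(-6))) = ½·(-637/8 + 363/8 + 11/2) = -115/8, so the W-coordinate is 5/8.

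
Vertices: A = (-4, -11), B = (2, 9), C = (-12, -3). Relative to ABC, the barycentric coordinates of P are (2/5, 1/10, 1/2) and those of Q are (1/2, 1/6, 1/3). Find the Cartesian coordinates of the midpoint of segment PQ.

Barycentric coordinates of the midpoint are the average: (9/20, 2/15, 5/12).
Converting: (9/20)·A + (2/15)·B + (5/12)·C = (-98/15, -5).

(-98/15, -5)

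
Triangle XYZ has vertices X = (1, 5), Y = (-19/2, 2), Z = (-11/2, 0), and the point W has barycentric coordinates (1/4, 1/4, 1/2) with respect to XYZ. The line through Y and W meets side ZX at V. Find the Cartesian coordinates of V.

(-10/3, 5/3)

Line YW meets ZX where the Y-coordinate vanishes; zeroing W's Y-weight and renormalizing leaves Z, X-weights 1/2 : 1/4 → (2/3, 1/3).
So V = (2/3)·Z + (1/3)·X = (-10/3, 5/3).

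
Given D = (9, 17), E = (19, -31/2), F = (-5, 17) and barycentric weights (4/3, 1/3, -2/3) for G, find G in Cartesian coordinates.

(65/3, 37/6)

G = (4/3)·D + (1/3)·E + (-2/3)·F.
x-coordinate: (4/3)·9 + (1/3)·19 + (-2/3)·(-5) = 65/3.
y-coordinate: (4/3)·17 + (1/3)·(-31/2) + (-2/3)·17 = 37/6.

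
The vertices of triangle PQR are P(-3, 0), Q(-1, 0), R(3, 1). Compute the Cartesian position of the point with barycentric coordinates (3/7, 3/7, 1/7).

S = (3/7)·P + (3/7)·Q + (1/7)·R.
x-coordinate: (3/7)·(-3) + (3/7)·(-1) + (1/7)·3 = -9/7.
y-coordinate: (3/7)·0 + (3/7)·0 + (1/7)·1 = 1/7.

(-9/7, 1/7)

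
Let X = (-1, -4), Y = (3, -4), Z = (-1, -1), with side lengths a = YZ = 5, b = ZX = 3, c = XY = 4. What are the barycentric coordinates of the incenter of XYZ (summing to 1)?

The incenter has barycentric coordinates proportional to the opposite side lengths: (5 : 3 : 4).
Normalizing by 5+3+4 = 12 gives (5/12, 1/4, 1/3).

(5/12, 1/4, 1/3)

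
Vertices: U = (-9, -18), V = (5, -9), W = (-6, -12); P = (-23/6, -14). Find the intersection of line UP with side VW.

Barycentric coordinates of P with respect to UVW: (1/2, 1/3, 1/6).
On side VW the U-coordinate is zero; dropping P's U-weight 1/2 and renormalizing the remaining 1/3 : 1/6 gives weights 2/3, 1/3 on V, W.
Q = (2/3)·(5, -9) + (1/3)·(-6, -12) = (4/3, -10).

(4/3, -10)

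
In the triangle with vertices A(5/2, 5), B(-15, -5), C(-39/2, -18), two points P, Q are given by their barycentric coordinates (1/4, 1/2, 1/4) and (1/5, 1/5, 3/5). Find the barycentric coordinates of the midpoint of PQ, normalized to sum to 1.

Since both coordinate triples sum to 1, the midpoint's barycentrics are the componentwise average.
(1/4+1/5)/2 = 9/40; similarly 7/20 and 17/40.

(9/40, 7/20, 17/40)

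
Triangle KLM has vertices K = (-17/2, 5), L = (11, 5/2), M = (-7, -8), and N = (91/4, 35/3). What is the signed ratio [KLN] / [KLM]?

-5/6

[KLM] = ½·((-17/2)·(5/2−(-8)) + 11·(-8−5) + (-7)·(5−(5/2))) = ½·(-357/4 − 143 − 35/2) = -999/8.
[KLN] = ½·((-17/2)·(5/2−(35/3)) + 11·(35/3−5) + (91/4)·(5−(5/2))) = ½·(935/12 + 220/3 + 455/8) = 1665/16, so the ratio is (1665/16)/(-999/8) = -5/6.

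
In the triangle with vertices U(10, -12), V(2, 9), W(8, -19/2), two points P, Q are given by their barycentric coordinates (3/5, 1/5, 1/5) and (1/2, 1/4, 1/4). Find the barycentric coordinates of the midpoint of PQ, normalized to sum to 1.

Since both coordinate triples sum to 1, the midpoint's barycentrics are the componentwise average.
(3/5+1/2)/2 = 11/20; similarly 9/40 and 9/40.

(11/20, 9/40, 9/40)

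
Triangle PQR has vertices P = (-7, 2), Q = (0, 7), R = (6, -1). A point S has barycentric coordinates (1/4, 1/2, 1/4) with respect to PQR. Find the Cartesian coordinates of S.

(-1/4, 15/4)

S = (1/4)·P + (1/2)·Q + (1/4)·R.
x-coordinate: (1/4)·(-7) + (1/2)·0 + (1/4)·6 = -1/4.
y-coordinate: (1/4)·2 + (1/2)·7 + (1/4)·(-1) = 15/4.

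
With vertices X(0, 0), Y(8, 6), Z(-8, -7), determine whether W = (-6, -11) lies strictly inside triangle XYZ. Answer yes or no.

no

Barycentric coordinates of W: (-45/4, 23/4, 13/2).
The three coordinates are negative, positive, positive; a point is interior exactly when all three are positive.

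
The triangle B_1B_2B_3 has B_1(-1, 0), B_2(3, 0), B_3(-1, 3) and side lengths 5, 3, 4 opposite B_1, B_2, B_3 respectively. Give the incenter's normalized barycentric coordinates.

(5/12, 1/4, 1/3)

The incenter has barycentric coordinates proportional to the opposite side lengths: (5 : 3 : 4).
Normalizing by 5+3+4 = 12 gives (5/12, 1/4, 1/3).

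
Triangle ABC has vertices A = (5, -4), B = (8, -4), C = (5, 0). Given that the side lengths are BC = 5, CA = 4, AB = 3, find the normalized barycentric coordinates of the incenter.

The incenter has barycentric coordinates proportional to the opposite side lengths: (5 : 4 : 3).
Normalizing by 5+4+3 = 12 gives (5/12, 1/3, 1/4).

(5/12, 1/3, 1/4)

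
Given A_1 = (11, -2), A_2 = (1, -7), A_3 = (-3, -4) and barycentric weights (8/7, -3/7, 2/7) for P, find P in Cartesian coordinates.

P = (8/7)·A_1 + (-3/7)·A_2 + (2/7)·A_3.
x-coordinate: (8/7)·11 + (-3/7)·1 + (2/7)·(-3) = 79/7.
y-coordinate: (8/7)·(-2) + (-3/7)·(-7) + (2/7)·(-4) = -3/7.

(79/7, -3/7)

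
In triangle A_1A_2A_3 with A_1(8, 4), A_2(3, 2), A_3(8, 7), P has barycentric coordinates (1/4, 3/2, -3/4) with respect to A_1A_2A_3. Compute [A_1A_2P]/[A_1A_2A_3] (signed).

The signed ratio [A_1A_2P]/[A_1A_2A_3] equals the barycentric coordinate of P at vertex A_3, which is -3/4.

-3/4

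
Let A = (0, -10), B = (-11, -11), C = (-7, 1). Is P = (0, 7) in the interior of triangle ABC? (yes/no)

Barycentric coordinates of P: (15/32, -119/128, 187/128).
The three coordinates are positive, negative, positive; a point is interior exactly when all three are positive.

no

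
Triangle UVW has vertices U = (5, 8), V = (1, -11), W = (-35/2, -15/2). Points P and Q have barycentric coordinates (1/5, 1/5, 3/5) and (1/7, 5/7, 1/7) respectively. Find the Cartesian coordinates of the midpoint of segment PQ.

Barycentric coordinates of the midpoint are the average: (6/35, 16/35, 13/35).
Converting: (6/35)·U + (16/35)·V + (13/35)·W = (-363/70, -451/70).

(-363/70, -451/70)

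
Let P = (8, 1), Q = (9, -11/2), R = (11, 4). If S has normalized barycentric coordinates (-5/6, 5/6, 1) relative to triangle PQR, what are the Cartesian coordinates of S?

S = (-5/6)·P + (5/6)·Q + 1·R.
x-coordinate: (-5/6)·8 + (5/6)·9 + 1·11 = 71/6.
y-coordinate: (-5/6)·1 + (5/6)·(-11/2) + 1·4 = -17/12.

(71/6, -17/12)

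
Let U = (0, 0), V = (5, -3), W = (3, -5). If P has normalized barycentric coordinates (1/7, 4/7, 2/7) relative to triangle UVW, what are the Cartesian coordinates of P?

(26/7, -22/7)

P = (1/7)·U + (4/7)·V + (2/7)·W.
x-coordinate: (1/7)·0 + (4/7)·5 + (2/7)·3 = 26/7.
y-coordinate: (1/7)·0 + (4/7)·(-3) + (2/7)·(-5) = -22/7.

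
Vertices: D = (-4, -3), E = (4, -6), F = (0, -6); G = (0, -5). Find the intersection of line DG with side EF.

Barycentric coordinates of G with respect to DEF: (1/3, 1/3, 1/3).
On side EF the D-coordinate is zero; dropping G's D-weight 1/3 and renormalizing the remaining 1/3 : 1/3 gives weights 1/2, 1/2 on E, F.
H = (1/2)·(4, -6) + (1/2)·(0, -6) = (2, -6).

(2, -6)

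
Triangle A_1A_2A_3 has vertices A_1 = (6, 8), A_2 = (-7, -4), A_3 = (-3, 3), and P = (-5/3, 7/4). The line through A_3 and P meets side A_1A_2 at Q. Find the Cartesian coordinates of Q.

(-11/9, 4/3)

Barycentric coordinates of P with respect to A_1A_2A_3: (1/3, 5/12, 1/4).
On side A_1A_2 the A_3-coordinate is zero; dropping P's A_3-weight 1/4 and renormalizing the remaining 1/3 : 5/12 gives weights 4/9, 5/9 on A_1, A_2.
Q = (4/9)·(6, 8) + (5/9)·(-7, -4) = (-11/9, 4/3).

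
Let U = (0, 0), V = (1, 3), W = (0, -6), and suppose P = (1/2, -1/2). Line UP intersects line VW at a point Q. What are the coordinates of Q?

(3/5, -3/5)

Barycentric coordinates of P with respect to UVW: (1/6, 1/2, 1/3).
On side VW the U-coordinate is zero; dropping P's U-weight 1/6 and renormalizing the remaining 1/2 : 1/3 gives weights 3/5, 2/5 on V, W.
Q = (3/5)·(1, 3) + (2/5)·(0, -6) = (3/5, -3/5).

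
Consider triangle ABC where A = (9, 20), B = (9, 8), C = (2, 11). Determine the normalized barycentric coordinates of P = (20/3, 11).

Signed area of the reference triangle: [ABC] = ½·(9·(8−11) + 9·(11−20) + 2·(20−8)) = ½·(-27 − 81 + 24) = -42.
[PBC] = ½·((20/3)·(8−11) + 9·(11−11) + 2·(11−8)) = ½·(-20 + 0 + 6) = -7, so the A-coordinate is (-7)/(-42) = 1/6.
[APC] = ½·(9·(11−11) + (20/3)·(11−20) + 2·(20−11)) = ½·(0 − 60 + 18) = -21, so the B-coordinate is 1/2.
[ABP] = ½·(9·(8−11) + 9·(11−20) + (20/3)·(20−8)) = ½·(-27 − 81 + 80) = -14, so the C-coordinate is 1/3.
Check: 1/6 + 1/2 + 1/3 = 1.

(1/6, 1/2, 1/3)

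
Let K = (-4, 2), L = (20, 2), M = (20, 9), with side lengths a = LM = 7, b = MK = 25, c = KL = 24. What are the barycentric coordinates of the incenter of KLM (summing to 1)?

The incenter has barycentric coordinates proportional to the opposite side lengths: (7 : 25 : 24).
Normalizing by 7+25+24 = 56 gives (1/8, 25/56, 3/7).

(1/8, 25/56, 3/7)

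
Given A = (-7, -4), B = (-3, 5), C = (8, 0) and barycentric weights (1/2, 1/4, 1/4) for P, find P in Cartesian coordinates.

P = (1/2)·A + (1/4)·B + (1/4)·C.
x-coordinate: (1/2)·(-7) + (1/4)·(-3) + (1/4)·8 = -9/4.
y-coordinate: (1/2)·(-4) + (1/4)·5 + (1/4)·0 = -3/4.

(-9/4, -3/4)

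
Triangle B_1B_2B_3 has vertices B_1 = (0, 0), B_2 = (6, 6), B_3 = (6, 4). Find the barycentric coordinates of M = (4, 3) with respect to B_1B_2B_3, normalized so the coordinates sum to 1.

(1/3, 1/6, 1/2)

Signed area of the reference triangle: [B_1B_2B_3] = ½·(0·(6−4) + 6·(4−0) + 6·(0−6)) = ½·(0 + 24 − 36) = -6.
[MB_2B_3] = ½·(4·(6−4) + 6·(4−3) + 6·(3−6)) = ½·(8 + 6 − 18) = -2, so the B_1-coordinate is (-2)/(-6) = 1/3.
[B_1MB_3] = ½·(0·(3−4) + 4·(4−0) + 6·(0−3)) = ½·(0 + 16 − 18) = -1, so the B_2-coordinate is 1/6.
[B_1B_2M] = ½·(0·(6−3) + 6·(3−0) + 4·(0−6)) = ½·(0 + 18 − 24) = -3, so the B_3-coordinate is 1/2.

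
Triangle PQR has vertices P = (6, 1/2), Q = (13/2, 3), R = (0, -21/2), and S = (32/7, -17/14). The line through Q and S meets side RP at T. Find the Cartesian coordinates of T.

(2, -41/6)

Barycentric coordinates of S with respect to PQR: (1/7, 4/7, 2/7).
On side RP the Q-coordinate is zero; dropping S's Q-weight 4/7 and renormalizing the remaining 2/7 : 1/7 gives weights 2/3, 1/3 on R, P.
T = (2/3)·(0, -21/2) + (1/3)·(6, 1/2) = (2, -41/6).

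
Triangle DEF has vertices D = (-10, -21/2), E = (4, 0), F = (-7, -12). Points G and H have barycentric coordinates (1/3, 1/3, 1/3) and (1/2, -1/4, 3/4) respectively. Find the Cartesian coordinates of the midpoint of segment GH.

(-187/24, -87/8)

Barycentric coordinates of the midpoint are the average: (5/12, 1/24, 13/24).
Converting: (5/12)·D + (1/24)·E + (13/24)·F = (-187/24, -87/8).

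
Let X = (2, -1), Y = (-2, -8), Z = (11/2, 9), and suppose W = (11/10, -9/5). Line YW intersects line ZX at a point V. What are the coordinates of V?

(19/6, 7/3)

Barycentric coordinates of W with respect to XYZ: (2/5, 2/5, 1/5).
On side ZX the Y-coordinate is zero; dropping W's Y-weight 2/5 and renormalizing the remaining 1/5 : 2/5 gives weights 1/3, 2/3 on Z, X.
V = (1/3)·(11/2, 9) + (2/3)·(2, -1) = (19/6, 7/3).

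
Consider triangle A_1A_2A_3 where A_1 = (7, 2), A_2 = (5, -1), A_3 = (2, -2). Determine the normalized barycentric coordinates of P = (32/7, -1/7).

(3/7, 1/7, 3/7)

Signed area of the reference triangle: [A_1A_2A_3] = ½·(7·(-1−(-2)) + 5·(-2−2) + 2·(2−(-1))) = ½·(7 − 20 + 6) = -7/2.
[PA_2A_3] = ½·((32/7)·(-1−(-2)) + 5·(-2−(-1/7)) + 2·(-1/7−(-1))) = ½·(32/7 − 65/7 + 12/7) = -3/2, so the A_1-coordinate is (-3/2)/(-7/2) = 3/7.
[A_1PA_3] = ½·(7·(-1/7−(-2)) + (32/7)·(-2−2) + 2·(2−(-1/7))) = ½·(13 − 128/7 + 30/7) = -1/2, so the A_2-coordinate is 1/7.
[A_1A_2P] = ½·(7·(-1−(-1/7)) + 5·(-1/7−2) + (32/7)·(2−(-1))) = ½·(-6 − 75/7 + 96/7) = -3/2, so the A_3-coordinate is 3/7.
Check: 3/7 + 1/7 + 3/7 = 1.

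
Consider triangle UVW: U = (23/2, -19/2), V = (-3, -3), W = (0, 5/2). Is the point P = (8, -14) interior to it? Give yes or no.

no

Barycentric coordinates of P: (374/397, 375/397, -352/397).
The three coordinates are positive, positive, negative; a point is interior exactly when all three are positive.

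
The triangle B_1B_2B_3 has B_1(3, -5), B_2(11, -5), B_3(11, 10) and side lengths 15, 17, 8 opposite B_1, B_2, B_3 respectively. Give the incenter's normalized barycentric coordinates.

(3/8, 17/40, 1/5)

The incenter has barycentric coordinates proportional to the opposite side lengths: (15 : 17 : 8).
Normalizing by 15+17+8 = 40 gives (3/8, 17/40, 1/5).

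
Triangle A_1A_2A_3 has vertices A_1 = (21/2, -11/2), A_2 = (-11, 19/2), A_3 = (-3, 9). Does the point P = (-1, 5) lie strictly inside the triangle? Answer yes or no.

Barycentric coordinates of P: (124/437, 100/437, 213/437).
The three coordinates are positive, positive, positive; a point is interior exactly when all three are positive.

yes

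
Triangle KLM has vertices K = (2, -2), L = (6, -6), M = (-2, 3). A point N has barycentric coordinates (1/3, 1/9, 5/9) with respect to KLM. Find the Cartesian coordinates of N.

N = (1/3)·K + (1/9)·L + (5/9)·M.
x-coordinate: (1/3)·2 + (1/9)·6 + (5/9)·(-2) = 2/9.
y-coordinate: (1/3)·(-2) + (1/9)·(-6) + (5/9)·3 = 1/3.

(2/9, 1/3)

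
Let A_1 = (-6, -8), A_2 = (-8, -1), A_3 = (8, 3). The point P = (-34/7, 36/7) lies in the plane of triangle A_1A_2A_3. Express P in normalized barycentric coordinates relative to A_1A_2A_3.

Signed area of the reference triangle: [A_1A_2A_3] = ½·((-6)·(-1−3) + (-8)·(3−(-8)) + 8·(-8−(-1))) = ½·(24 − 88 − 56) = -60.
[PA_2A_3] = ½·((-34/7)·(-1−3) + (-8)·(3−(36/7)) + 8·(36/7−(-1))) = ½·(136/7 + 120/7 + 344/7) = 300/7, so the A_1-coordinate is (300/7)/(-60) = -5/7.
[A_1PA_3] = ½·((-6)·(36/7−3) + (-34/7)·(3−(-8)) + 8·(-8−(36/7))) = ½·(-90/7 − 374/7 − 736/7) = -600/7, so the A_2-coordinate is 10/7.
[A_1A_2P] = ½·((-6)·(-1−(36/7)) + (-8)·(36/7−(-8)) + (-34/7)·(-8−(-1))) = ½·(258/7 − 736/7 + 34) = -120/7, so the A_3-coordinate is 2/7.
Check: -5/7 + 10/7 + 2/7 = 1.

(-5/7, 10/7, 2/7)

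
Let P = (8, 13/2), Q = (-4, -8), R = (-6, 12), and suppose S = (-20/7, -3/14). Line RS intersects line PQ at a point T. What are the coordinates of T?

Barycentric coordinates of S with respect to PQR: (1/7, 4/7, 2/7).
On side PQ the R-coordinate is zero; dropping S's R-weight 2/7 and renormalizing the remaining 1/7 : 4/7 gives weights 1/5, 4/5 on P, Q.
T = (1/5)·(8, 13/2) + (4/5)·(-4, -8) = (-8/5, -51/10).

(-8/5, -51/10)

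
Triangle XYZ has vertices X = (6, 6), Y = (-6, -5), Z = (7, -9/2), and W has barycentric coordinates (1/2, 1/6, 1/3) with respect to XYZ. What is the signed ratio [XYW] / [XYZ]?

The signed ratio [XYW]/[XYZ] equals the barycentric coordinate of W at vertex Z, which is 1/3.

1/3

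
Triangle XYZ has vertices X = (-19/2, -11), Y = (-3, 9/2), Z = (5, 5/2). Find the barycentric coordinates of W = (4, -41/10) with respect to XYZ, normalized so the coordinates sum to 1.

(2/5, -3/5, 6/5)

Signed area of the reference triangle: [XYZ] = ½·((-19/2)·(9/2−(5/2)) + (-3)·(5/2−(-11)) + 5·(-11−(9/2))) = ½·(-19 − 81/2 − 155/2) = -137/2.
[WYZ] = ½·(4·(9/2−(5/2)) + (-3)·(5/2−(-41/10)) + 5·(-41/10−(9/2))) = ½·(8 − 99/5 − 43) = -137/5, so the X-coordinate is (-137/5)/(-137/2) = 2/5.
[XWZ] = ½·((-19/2)·(-41/10−(5/2)) + 4·(5/2−(-11)) + 5·(-11−(-41/10))) = ½·(627/10 + 54 − 69/2) = 411/10, so the Y-coordinate is -3/5.
[XYW] = ½·((-19/2)·(9/2−(-41/10)) + (-3)·(-41/10−(-11)) + 4·(-11−(9/2))) = ½·(-817/10 − 207/10 − 62) = -411/5, so the Z-coordinate is 6/5.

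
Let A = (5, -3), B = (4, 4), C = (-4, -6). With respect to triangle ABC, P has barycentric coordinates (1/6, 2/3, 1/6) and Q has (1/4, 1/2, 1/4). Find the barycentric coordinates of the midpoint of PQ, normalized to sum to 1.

(5/24, 7/12, 5/24)

Since both coordinate triples sum to 1, the midpoint's barycentrics are the componentwise average.
(1/6+1/4)/2 = 5/24; similarly 7/12 and 5/24.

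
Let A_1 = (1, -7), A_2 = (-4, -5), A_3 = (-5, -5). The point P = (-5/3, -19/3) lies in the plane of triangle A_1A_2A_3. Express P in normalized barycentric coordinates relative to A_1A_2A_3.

(2/3, -2/3, 1)

Signed area of the reference triangle: [A_1A_2A_3] = ½·(1·(-5−(-5)) + (-4)·(-5−(-7)) + (-5)·(-7−(-5))) = ½·(0 − 8 + 10) = 1.
[PA_2A_3] = ½·((-5/3)·(-5−(-5)) + (-4)·(-5−(-19/3)) + (-5)·(-19/3−(-5))) = ½·(0 − 16/3 + 20/3) = 2/3, so the A_1-coordinate is (2/3)/1 = 2/3.
[A_1PA_3] = ½·(1·(-19/3−(-5)) + (-5/3)·(-5−(-7)) + (-5)·(-7−(-19/3))) = ½·(-4/3 − 10/3 + 10/3) = -2/3, so the A_2-coordinate is -2/3.
[A_1A_2P] = ½·(1·(-5−(-19/3)) + (-4)·(-19/3−(-7)) + (-5/3)·(-7−(-5))) = ½·(4/3 − 8/3 + 10/3) = 1, so the A_3-coordinate is 1.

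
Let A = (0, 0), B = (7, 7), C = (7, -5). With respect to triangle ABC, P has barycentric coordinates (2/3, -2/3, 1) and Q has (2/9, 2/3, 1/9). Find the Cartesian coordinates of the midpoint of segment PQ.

Barycentric coordinates of the midpoint are the average: (4/9, 0, 5/9).
Converting: (4/9)·A + 0·B + (5/9)·C = (35/9, -25/9).

(35/9, -25/9)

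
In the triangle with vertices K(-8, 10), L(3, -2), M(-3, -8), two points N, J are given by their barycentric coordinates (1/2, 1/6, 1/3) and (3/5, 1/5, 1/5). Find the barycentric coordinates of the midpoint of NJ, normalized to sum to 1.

Since both coordinate triples sum to 1, the midpoint's barycentrics are the componentwise average.
(1/2+3/5)/2 = 11/20; similarly 11/60 and 4/15.

(11/20, 11/60, 4/15)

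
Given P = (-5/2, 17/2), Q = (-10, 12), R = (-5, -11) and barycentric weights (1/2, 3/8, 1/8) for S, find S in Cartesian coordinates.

S = (1/2)·P + (3/8)·Q + (1/8)·R.
x-coordinate: (1/2)·(-5/2) + (3/8)·(-10) + (1/8)·(-5) = -45/8.
y-coordinate: (1/2)·(17/2) + (3/8)·12 + (1/8)·(-11) = 59/8.

(-45/8, 59/8)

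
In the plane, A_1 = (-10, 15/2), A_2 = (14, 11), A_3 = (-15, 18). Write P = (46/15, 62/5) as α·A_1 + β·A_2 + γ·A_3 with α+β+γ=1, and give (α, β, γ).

(2/15, 3/5, 4/15)

Signed area of the reference triangle: [A_1A_2A_3] = ½·((-10)·(11−18) + 14·(18−(15/2)) + (-15)·(15/2−11)) = ½·(70 + 147 + 105/2) = 539/4.
[PA_2A_3] = ½·((46/15)·(11−18) + 14·(18−(62/5)) + (-15)·(62/5−11)) = ½·(-322/15 + 392/5 − 21) = 539/30, so the A_1-coordinate is (539/30)/(539/4) = 2/15.
[A_1PA_3] = ½·((-10)·(62/5−18) + (46/15)·(18−(15/2)) + (-15)·(15/2−(62/5))) = ½·(56 + 161/5 + 147/2) = 1617/20, so the A_2-coordinate is 3/5.
[A_1A_2P] = ½·((-10)·(11−(62/5)) + 14·(62/5−(15/2)) + (46/15)·(15/2−11)) = ½·(14 + 343/5 − 161/15) = 539/15, so the A_3-coordinate is 4/15.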